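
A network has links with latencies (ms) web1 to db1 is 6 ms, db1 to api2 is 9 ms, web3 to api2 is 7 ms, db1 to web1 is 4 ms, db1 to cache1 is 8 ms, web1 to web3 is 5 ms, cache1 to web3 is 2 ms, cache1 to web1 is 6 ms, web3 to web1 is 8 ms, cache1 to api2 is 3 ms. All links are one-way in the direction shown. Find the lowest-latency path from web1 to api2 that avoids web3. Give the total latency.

15

Candidate routes:
web1 → db1 → api2: 6 + 9 = 15
web1 → db1 → cache1 → api2: 6 + 8 + 3 = 17
Best route has total 15 ms.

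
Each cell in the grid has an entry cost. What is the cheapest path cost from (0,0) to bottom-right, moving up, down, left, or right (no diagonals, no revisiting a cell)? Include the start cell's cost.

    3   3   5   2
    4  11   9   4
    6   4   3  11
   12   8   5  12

37

One optimal route is r0c0 → r1c0 → r2c0 → r2c1 → r2c2 → r3c2 → r3c3.
Its cost is 3 + 4 + 6 + 4 + 3 + 5 + 12 = 37.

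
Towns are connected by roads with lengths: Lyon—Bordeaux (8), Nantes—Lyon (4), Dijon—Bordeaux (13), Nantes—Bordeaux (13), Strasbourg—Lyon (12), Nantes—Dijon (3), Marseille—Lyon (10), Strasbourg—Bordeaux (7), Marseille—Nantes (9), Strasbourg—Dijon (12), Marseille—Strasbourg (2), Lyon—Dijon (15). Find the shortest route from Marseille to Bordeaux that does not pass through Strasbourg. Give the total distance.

Some routes from Marseille to Bordeaux avoiding Strasbourg:
Marseille -> Nantes -> Bordeaux: 9 + 13 = 22
Marseille -> Lyon -> Nantes -> Bordeaux: 10 + 4 + 13 = 27
Marseille -> Nantes -> Dijon -> Bordeaux: 9 + 3 + 13 = 25
Marseille -> Lyon -> Nantes -> Dijon -> Bordeaux: 10 + 4 + 3 + 13 = 30
Marseille -> Nantes -> Lyon -> Bordeaux: 9 + 4 + 8 = 21
Marseille -> Lyon -> Bordeaux: 10 + 8 = 18
Shortest: 18.

18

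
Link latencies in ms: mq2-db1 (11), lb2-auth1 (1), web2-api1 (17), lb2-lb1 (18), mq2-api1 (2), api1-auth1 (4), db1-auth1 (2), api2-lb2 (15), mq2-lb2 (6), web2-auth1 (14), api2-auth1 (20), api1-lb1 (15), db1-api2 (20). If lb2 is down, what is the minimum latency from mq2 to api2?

Paths from mq2 to api2 avoiding lb2:
mq2→api1→auth1→api2: 2 + 4 + 20 = 26
mq2→db1→api2: 11 + 20 = 31
mq2→db1→auth1→api2: 11 + 2 + 20 = 33
mq2→api1→auth1→db1→api2: 2 + 4 + 2 + 20 = 28
mq2→api1→web2→auth1→api2: 2 + 17 + 14 + 20 = 53
mq2→api1→web2→auth1→db1→api2: 2 + 17 + 14 + 2 + 20 = 55
Shortest: 26 ms.

26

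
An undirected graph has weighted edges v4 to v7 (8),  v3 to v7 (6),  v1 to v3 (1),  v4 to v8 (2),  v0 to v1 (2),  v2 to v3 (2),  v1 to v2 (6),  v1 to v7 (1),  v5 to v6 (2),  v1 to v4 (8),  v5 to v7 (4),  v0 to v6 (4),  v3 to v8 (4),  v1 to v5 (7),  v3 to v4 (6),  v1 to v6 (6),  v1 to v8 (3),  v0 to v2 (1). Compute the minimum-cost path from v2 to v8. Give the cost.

6

Comparing a few candidate routes:
v2 - v3 - v4 - v8: 2 + 6 + 2 = 10
v2 - v3 - v8: 2 + 4 = 6
v2 - v1 - v8: 6 + 3 = 9
v2 - v0 - v1 - v3 - v8: 1 + 2 + 1 + 4 = 8
v2 - v0 - v1 - v8: 1 + 2 + 3 = 6
v2 - v3 - v1 - v8: 2 + 1 + 3 = 6
Best route has total 6.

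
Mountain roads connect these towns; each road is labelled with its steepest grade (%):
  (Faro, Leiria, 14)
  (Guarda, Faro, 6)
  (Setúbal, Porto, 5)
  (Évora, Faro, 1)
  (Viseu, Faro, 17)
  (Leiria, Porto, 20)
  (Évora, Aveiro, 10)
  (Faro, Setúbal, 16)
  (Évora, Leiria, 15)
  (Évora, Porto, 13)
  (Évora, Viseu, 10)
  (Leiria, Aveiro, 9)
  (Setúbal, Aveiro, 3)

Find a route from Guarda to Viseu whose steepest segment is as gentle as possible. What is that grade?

Comparing a few candidate routes:
Guarda → Faro → Leiria → Aveiro → Setúbal → Porto → Évora → Viseu: max(6, 14, 9, 3, 5, 13, 10) = 14
Guarda → Faro → Évora → Viseu: max(6, 1, 10) = 10
Guarda → Faro → Setúbal → Porto → Évora → Viseu: max(6, 16, 5, 13, 10) = 16
Guarda → Faro → Leiria → Évora → Viseu: max(6, 14, 15, 10) = 15
Guarda → Faro → Leiria → Aveiro → Évora → Viseu: max(6, 14, 9, 10, 10) = 14
Smallest bottleneck: 10%.

10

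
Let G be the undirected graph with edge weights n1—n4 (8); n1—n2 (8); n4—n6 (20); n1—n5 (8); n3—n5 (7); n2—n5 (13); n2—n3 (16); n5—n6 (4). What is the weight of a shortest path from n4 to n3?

Some routes from n4 to n3:
n4-n1-n5-n3: 8 + 8 + 7 = 23
n4-n6-n5-n2-n3: 20 + 4 + 13 + 16 = 53
n4-n6-n5-n3: 20 + 4 + 7 = 31
n4-n1-n2-n3: 8 + 8 + 16 = 32
n4-n1-n2-n5-n3: 8 + 8 + 13 + 7 = 36
n4-n1-n5-n2-n3: 8 + 8 + 13 + 16 = 45
The minimum is 23.

23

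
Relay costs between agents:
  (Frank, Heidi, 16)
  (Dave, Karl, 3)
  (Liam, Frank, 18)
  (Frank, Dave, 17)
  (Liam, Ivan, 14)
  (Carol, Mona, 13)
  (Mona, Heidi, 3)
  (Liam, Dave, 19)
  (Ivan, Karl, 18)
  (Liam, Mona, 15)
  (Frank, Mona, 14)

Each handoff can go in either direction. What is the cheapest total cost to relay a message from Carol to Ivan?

42

Some routes from Carol to Ivan:
Carol - Mona - Liam - Dave - Karl - Ivan: 13 + 15 + 19 + 3 + 18 = 68
Carol - Mona - Frank - Dave - Karl - Ivan: 13 + 14 + 17 + 3 + 18 = 65
Carol - Mona - Heidi - Frank - Liam - Ivan: 13 + 3 + 16 + 18 + 14 = 64
Carol - Mona - Frank - Liam - Ivan: 13 + 14 + 18 + 14 = 59
Carol - Mona - Heidi - Frank - Dave - Karl - Ivan: 13 + 3 + 16 + 17 + 3 + 18 = 70
Carol - Mona - Liam - Ivan: 13 + 15 + 14 = 42
The minimum is 42.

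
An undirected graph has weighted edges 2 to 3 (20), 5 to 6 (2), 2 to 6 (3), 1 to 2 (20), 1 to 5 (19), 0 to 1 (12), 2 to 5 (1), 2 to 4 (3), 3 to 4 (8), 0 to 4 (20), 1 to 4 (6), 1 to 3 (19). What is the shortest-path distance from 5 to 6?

Checking several routes:
5→1→4→2→6: 19 + 6 + 3 + 3 = 31
5→2→6: 1 + 3 = 4
5→6: 2
Best route has total 2.

2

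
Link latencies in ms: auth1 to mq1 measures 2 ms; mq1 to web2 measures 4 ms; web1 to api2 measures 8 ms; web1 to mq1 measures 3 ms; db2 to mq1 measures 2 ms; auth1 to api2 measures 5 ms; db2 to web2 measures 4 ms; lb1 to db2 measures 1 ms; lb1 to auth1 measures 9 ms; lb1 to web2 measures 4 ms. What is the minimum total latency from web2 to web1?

7

Some routes from web2 to web1:
web2 -> db2 -> lb1 -> auth1 -> mq1 -> web1: 4 + 1 + 9 + 2 + 3 = 19
web2 -> lb1 -> auth1 -> mq1 -> web1: 4 + 9 + 2 + 3 = 18
web2 -> mq1 -> web1: 4 + 3 = 7
web2 -> mq1 -> auth1 -> api2 -> web1: 4 + 2 + 5 + 8 = 19
web2 -> lb1 -> db2 -> mq1 -> web1: 4 + 1 + 2 + 3 = 10
web2 -> db2 -> mq1 -> web1: 4 + 2 + 3 = 9
Best route has total 7 ms.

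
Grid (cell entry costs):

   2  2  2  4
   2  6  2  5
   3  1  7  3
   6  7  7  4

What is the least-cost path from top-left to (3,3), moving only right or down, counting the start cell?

20

One optimal route is (0,0) → (0,1) → (0,2) → (1,2) → (1,3) → (2,3) → (3,3).
Its cost is 2 + 2 + 2 + 2 + 5 + 3 + 4 = 20.
(Top row then right column would cost 22.)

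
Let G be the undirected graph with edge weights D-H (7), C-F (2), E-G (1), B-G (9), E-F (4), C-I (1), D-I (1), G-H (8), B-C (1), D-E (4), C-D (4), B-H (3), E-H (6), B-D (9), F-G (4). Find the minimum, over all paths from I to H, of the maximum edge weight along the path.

3

Comparing a few candidate routes:
I - D - C - F - E - H: max(1, 4, 2, 4, 6) = 6
I - D - E - G - F - C - B - H: max(1, 4, 1, 4, 2, 1, 3) = 4
I - D - C - F - G - E - H: max(1, 4, 2, 4, 1, 6) = 6
I - C - B - H: max(1, 1, 3) = 3
I - D - E - F - C - B - H: max(1, 4, 4, 2, 1, 3) = 4
I - D - C - B - H: max(1, 4, 1, 3) = 4
Smallest bottleneck: 3.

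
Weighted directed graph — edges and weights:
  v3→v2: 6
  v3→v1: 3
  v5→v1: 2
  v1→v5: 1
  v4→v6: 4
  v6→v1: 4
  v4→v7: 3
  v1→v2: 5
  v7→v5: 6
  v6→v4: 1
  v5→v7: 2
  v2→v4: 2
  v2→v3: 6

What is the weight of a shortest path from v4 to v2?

Paths from v4 to v2:
v4-v6-v1-v2: 4 + 4 + 5 = 13
v4-v7-v5-v1-v2: 3 + 6 + 2 + 5 = 16
The minimum is 13.

13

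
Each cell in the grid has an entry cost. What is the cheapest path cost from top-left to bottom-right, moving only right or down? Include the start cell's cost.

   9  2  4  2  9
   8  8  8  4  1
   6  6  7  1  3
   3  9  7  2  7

31

Cheapest: (0,0) -> (0,1) -> (0,2) -> (0,3) -> (1,3) -> (2,3) -> (3,3) -> (3,4)
  9 + 2 + 4 + 2 + 4 + 1 + 2 + 7 = 31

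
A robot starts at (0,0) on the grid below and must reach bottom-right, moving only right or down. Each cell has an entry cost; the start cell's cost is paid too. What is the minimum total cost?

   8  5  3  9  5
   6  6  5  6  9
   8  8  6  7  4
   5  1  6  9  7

45

Cheapest: r0c0 -> r0c1 -> r0c2 -> r1c2 -> r1c3 -> r2c3 -> r2c4 -> r3c4
  8 + 5 + 3 + 5 + 6 + 7 + 4 + 7 = 45
(Top row then right column would cost 50.)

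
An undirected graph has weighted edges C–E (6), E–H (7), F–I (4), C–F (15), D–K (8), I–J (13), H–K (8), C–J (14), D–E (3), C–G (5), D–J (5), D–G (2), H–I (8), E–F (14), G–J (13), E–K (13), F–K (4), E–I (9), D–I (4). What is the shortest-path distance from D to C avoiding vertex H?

7

Comparing a few candidate routes:
D -> I -> E -> C: 4 + 9 + 6 = 19
D -> I -> F -> C: 4 + 4 + 15 = 23
D -> J -> G -> C: 5 + 13 + 5 = 23
D -> E -> C: 3 + 6 = 9
D -> J -> C: 5 + 14 = 19
D -> G -> C: 2 + 5 = 7
Shortest: 7.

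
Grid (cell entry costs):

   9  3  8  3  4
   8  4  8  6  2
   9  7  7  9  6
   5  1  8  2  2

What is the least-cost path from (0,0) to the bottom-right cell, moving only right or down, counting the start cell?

Take (0,0) (0,1) (1,1) (2,1) (3,1) (3,2) (3,3) (3,4) for a total of 9 + 3 + 4 + 7 + 1 + 8 + 2 + 2 = 36.
(Top row then right column would cost 37.)

36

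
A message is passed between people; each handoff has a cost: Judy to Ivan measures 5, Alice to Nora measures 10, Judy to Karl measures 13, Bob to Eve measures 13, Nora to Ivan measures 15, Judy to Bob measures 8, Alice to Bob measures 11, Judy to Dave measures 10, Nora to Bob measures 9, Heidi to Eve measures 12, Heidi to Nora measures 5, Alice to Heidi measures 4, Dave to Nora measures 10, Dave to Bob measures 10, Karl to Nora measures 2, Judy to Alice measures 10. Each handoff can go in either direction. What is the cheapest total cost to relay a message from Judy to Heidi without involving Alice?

20

Checking several routes:
Judy - Bob - Eve - Heidi: 8 + 13 + 12 = 33
Judy - Bob - Nora - Heidi: 8 + 9 + 5 = 22
Judy - Bob - Dave - Nora - Heidi: 8 + 10 + 10 + 5 = 33
Judy - Dave - Nora - Heidi: 10 + 10 + 5 = 25
Judy - Karl - Nora - Heidi: 13 + 2 + 5 = 20
Judy - Ivan - Nora - Heidi: 5 + 15 + 5 = 25
Shortest: 20.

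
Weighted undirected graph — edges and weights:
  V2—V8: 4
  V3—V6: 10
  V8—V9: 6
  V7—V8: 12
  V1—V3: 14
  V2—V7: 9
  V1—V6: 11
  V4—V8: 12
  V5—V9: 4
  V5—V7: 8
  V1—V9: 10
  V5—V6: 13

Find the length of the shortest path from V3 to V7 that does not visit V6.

Candidate routes:
V3-V1-V9-V8-V7: 14 + 10 + 6 + 12 = 42
V3-V1-V9-V5-V7: 14 + 10 + 4 + 8 = 36
V3-V1-V9-V8-V2-V7: 14 + 10 + 6 + 4 + 9 = 43
The minimum is 36.

36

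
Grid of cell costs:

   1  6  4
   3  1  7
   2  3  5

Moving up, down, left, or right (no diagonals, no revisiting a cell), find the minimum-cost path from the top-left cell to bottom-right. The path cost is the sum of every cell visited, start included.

Take r0c0 → r1c0 → r1c1 → r2c1 → r2c2 for a total of 1 + 3 + 1 + 3 + 5 = 13.

13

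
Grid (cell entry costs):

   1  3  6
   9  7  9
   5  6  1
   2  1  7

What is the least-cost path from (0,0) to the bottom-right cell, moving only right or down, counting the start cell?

25

Best path: (0,0) (0,1) (1,1) (2,1) (2,2) (3,2)
Cost: 1 + 3 + 7 + 6 + 1 + 7 = 25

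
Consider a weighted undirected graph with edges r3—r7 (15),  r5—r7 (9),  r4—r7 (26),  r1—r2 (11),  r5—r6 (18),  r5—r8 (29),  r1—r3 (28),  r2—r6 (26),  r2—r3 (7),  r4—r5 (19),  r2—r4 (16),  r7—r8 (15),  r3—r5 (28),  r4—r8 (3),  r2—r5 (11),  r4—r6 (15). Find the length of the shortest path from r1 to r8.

30

A few of the r1→r8 routes:
r1 → r2 → r3 → r7 → r8: 11 + 7 + 15 + 15 = 48
r1 → r2 → r4 → r8: 11 + 16 + 3 = 30
r1 → r2 → r5 → r7 → r8: 11 + 11 + 9 + 15 = 46
r1 → r2 → r5 → r4 → r8: 11 + 11 + 19 + 3 = 44
r1 → r2 → r5 → r8: 11 + 11 + 29 = 51
Best route has total 30.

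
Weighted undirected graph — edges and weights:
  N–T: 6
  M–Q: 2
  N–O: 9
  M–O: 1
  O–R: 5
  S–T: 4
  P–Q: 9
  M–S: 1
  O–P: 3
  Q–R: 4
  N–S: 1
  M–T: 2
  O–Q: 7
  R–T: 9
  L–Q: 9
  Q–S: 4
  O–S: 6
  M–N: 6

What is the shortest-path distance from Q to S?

Some routes from Q to S:
Q-O-M-S: 7 + 1 + 1 = 9
Q-M-O-S: 2 + 1 + 6 = 9
Q-S: 4
Q-M-N-S: 2 + 6 + 1 = 9
Q-M-S: 2 + 1 = 3
Q-M-T-S: 2 + 2 + 4 = 8
Best route has total 3.

3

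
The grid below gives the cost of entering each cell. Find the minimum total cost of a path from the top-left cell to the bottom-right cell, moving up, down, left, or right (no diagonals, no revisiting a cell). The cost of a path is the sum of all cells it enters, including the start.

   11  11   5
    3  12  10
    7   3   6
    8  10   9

39

Take r0c0 r1c0 r2c0 r2c1 r2c2 r3c2 for a total of 11 + 3 + 7 + 3 + 6 + 9 = 39.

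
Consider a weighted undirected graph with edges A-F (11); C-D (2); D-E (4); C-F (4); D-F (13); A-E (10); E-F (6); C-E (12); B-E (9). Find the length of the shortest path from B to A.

Comparing a few candidate routes:
B-E-A: 9 + 10 = 19
B-E-F-A: 9 + 6 + 11 = 26
B-E-D-C-F-A: 9 + 4 + 2 + 4 + 11 = 30
B-E-C-F-A: 9 + 12 + 4 + 11 = 36
Shortest: 19.

19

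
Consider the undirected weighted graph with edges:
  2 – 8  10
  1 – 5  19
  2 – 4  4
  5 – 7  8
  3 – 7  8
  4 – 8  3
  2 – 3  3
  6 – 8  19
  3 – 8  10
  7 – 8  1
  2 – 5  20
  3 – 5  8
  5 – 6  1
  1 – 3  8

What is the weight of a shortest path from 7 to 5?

Comparing a few candidate routes:
7 -> 8 -> 4 -> 2 -> 3 -> 5: 1 + 3 + 4 + 3 + 8 = 19
7 -> 8 -> 2 -> 3 -> 5: 1 + 10 + 3 + 8 = 22
7 -> 3 -> 5: 8 + 8 = 16
7 -> 5: 8
7 -> 8 -> 3 -> 5: 1 + 10 + 8 = 19
7 -> 8 -> 6 -> 5: 1 + 19 + 1 = 21
Shortest: 8.

8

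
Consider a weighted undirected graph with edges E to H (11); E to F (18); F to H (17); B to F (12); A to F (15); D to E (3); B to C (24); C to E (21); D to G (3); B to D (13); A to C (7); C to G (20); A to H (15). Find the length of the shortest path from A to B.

Checking several routes:
A - F - B: 15 + 12 = 27
A - C - B: 7 + 24 = 31
A - H - E - D - B: 15 + 11 + 3 + 13 = 42
Best route has total 27.

27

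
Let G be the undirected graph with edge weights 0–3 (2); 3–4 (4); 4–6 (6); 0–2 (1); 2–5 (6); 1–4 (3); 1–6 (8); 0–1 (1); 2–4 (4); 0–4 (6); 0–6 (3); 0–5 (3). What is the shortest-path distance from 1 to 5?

4

Comparing a few candidate routes:
1-0-2-5: 1 + 1 + 6 = 8
1-0-5: 1 + 3 = 4
1-4-2-0-5: 3 + 4 + 1 + 3 = 11
The minimum is 4.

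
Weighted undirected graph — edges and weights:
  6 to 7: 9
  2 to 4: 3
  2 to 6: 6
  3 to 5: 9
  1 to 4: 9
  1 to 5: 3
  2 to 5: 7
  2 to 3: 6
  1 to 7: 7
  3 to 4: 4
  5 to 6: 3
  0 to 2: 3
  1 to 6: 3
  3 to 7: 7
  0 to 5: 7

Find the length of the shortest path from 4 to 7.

11

Comparing a few candidate routes:
4 - 1 - 7: 9 + 7 = 16
4 - 2 - 3 - 7: 3 + 6 + 7 = 16
4 - 3 - 7: 4 + 7 = 11
Best route has total 11.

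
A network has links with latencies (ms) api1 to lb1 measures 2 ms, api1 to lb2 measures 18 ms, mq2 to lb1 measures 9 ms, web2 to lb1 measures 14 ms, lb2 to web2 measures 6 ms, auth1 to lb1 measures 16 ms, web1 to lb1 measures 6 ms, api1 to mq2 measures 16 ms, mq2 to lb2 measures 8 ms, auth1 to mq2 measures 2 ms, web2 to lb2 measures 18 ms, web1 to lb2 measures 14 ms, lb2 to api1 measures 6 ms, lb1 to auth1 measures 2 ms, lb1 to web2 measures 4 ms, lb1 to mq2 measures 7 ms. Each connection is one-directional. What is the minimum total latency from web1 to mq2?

10

Comparing a few candidate routes:
web1 - lb2 - api1 - lb1 - auth1 - mq2: 14 + 6 + 2 + 2 + 2 = 26
web1 - lb2 - api1 - mq2: 14 + 6 + 16 = 36
web1 - lb1 - mq2: 6 + 7 = 13
web1 - lb2 - api1 - lb1 - mq2: 14 + 6 + 2 + 7 = 29
web1 - lb1 - auth1 - mq2: 6 + 2 + 2 = 10
Best route has total 10 ms.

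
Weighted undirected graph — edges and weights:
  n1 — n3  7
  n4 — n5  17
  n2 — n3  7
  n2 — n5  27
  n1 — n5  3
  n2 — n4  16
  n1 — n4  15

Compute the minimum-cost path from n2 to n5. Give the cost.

17

Routes from n2 to n5:
n2 → n3 → n1 → n5: 7 + 7 + 3 = 17
n2 → n4 → n5: 16 + 17 = 33
n2 → n5: 27
n2 → n4 → n1 → n5: 16 + 15 + 3 = 34
n2 → n3 → n1 → n4 → n5: 7 + 7 + 15 + 17 = 46
The minimum is 17.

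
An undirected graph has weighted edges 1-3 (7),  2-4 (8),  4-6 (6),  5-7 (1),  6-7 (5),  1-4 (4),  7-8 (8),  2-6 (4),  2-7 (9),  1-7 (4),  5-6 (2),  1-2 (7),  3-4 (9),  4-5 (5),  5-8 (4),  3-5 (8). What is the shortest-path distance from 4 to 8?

Comparing a few candidate routes:
4 -> 1 -> 7 -> 5 -> 8: 4 + 4 + 1 + 4 = 13
4 -> 5 -> 8: 5 + 4 = 9
4 -> 6 -> 5 -> 8: 6 + 2 + 4 = 12
4 -> 5 -> 7 -> 8: 5 + 1 + 8 = 14
Shortest: 9.

9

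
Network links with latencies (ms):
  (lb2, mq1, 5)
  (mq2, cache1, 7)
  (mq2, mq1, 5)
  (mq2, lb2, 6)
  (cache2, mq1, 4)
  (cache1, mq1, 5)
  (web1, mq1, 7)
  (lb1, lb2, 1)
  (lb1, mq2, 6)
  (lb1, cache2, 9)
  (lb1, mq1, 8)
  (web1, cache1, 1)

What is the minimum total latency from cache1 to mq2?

7

Checking several routes:
cache1-web1-mq1-mq2: 1 + 7 + 5 = 13
cache1-mq1-lb2-mq2: 5 + 5 + 6 = 16
cache1-mq1-mq2: 5 + 5 = 10
cache1-mq2: 7
The minimum is 7 ms.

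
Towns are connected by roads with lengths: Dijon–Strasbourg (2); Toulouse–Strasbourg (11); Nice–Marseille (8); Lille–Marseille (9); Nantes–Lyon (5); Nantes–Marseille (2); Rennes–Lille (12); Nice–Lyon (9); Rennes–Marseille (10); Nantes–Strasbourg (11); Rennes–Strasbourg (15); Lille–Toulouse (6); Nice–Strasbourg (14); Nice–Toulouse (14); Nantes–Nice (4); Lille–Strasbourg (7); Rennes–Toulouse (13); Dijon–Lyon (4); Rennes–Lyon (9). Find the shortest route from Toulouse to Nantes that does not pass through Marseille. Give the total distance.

18

Some routes from Toulouse to Nantes avoiding Marseille:
Toulouse -> Nice -> Nantes: 14 + 4 = 18
Toulouse -> Strasbourg -> Dijon -> Lyon -> Nantes: 11 + 2 + 4 + 5 = 22
Toulouse -> Strasbourg -> Nantes: 11 + 11 = 22
Best route has total 18.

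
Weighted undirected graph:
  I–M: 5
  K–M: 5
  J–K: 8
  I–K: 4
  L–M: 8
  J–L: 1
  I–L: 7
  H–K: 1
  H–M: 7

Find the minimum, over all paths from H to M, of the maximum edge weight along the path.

5

Some routes from H to M:
H→M: max(7) = 7
H→K→I→M: max(1, 4, 5) = 5
H→K→M: max(1, 5) = 5
Best route has worst link 5.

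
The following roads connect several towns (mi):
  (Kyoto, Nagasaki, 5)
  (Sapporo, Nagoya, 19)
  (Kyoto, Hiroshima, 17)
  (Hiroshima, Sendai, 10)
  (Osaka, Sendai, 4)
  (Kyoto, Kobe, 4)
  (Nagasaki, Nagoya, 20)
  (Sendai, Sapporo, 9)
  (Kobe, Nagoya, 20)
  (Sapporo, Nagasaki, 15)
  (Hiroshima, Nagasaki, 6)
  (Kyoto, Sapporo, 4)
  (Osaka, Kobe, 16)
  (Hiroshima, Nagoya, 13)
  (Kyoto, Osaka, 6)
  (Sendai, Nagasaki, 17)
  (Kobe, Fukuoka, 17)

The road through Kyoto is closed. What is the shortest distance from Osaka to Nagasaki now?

Some routes from Osaka to Nagasaki avoiding Kyoto:
Osaka -> Sendai -> Sapporo -> Nagasaki: 4 + 9 + 15 = 28
Osaka -> Sendai -> Sapporo -> Nagoya -> Nagasaki: 4 + 9 + 19 + 20 = 52
Osaka -> Sendai -> Sapporo -> Nagoya -> Hiroshima -> Nagasaki: 4 + 9 + 19 + 13 + 6 = 51
Osaka -> Sendai -> Nagasaki: 4 + 17 = 21
Osaka -> Sendai -> Hiroshima -> Nagasaki: 4 + 10 + 6 = 20
Osaka -> Sendai -> Hiroshima -> Nagoya -> Nagasaki: 4 + 10 + 13 + 20 = 47
The minimum is 20 mi.

20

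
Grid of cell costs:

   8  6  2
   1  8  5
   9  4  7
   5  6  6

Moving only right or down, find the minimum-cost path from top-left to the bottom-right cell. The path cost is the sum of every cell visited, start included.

33

One optimal route is (0,0) → (1,0) → (1,1) → (2,1) → (3,1) → (3,2).
Its cost is 8 + 1 + 8 + 4 + 6 + 6 = 33.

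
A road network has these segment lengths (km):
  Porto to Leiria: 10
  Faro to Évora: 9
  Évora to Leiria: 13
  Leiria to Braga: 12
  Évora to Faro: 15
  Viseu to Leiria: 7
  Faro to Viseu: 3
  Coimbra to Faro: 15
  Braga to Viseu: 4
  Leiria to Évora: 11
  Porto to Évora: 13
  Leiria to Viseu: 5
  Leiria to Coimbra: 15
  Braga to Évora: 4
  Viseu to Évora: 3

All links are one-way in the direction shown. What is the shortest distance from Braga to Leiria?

11

Checking several routes:
Braga -> Viseu -> Évora -> Leiria: 4 + 3 + 13 = 20
Braga -> Viseu -> Leiria: 4 + 7 = 11
Braga -> Évora -> Leiria: 4 + 13 = 17
The minimum is 11 km.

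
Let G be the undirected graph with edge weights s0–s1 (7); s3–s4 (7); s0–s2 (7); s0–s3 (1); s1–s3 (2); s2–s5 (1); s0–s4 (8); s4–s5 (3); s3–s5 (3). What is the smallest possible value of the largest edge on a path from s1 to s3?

2

A few of the s1→s3 routes:
s1→s0→s4→s5→s3: max(7, 8, 3, 3) = 8
s1→s0→s2→s5→s3: max(7, 7, 1, 3) = 7
s1→s0→s3: max(7, 1) = 7
s1→s0→s2→s5→s4→s3: max(7, 7, 1, 3, 7) = 7
s1→s3: max(2) = 2
Best route has worst link 2.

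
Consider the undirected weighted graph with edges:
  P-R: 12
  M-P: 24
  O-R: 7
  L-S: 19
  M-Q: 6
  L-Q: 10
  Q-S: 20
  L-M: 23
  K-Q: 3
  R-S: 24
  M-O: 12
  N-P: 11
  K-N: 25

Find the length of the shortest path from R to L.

35

Comparing a few candidate routes:
R - O - M - Q - L: 7 + 12 + 6 + 10 = 35
R - S - Q - L: 24 + 20 + 10 = 54
R - P - M - Q - L: 12 + 24 + 6 + 10 = 52
R - O - M - L: 7 + 12 + 23 = 42
R - S - L: 24 + 19 = 43
Best route has total 35.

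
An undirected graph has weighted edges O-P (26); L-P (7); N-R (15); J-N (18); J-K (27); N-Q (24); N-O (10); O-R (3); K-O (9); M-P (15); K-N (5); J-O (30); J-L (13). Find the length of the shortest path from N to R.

13

Some routes from N to R:
N - R: 15
N - O - R: 10 + 3 = 13
N - K - O - R: 5 + 9 + 3 = 17
N - J - O - R: 18 + 30 + 3 = 51
The minimum is 13.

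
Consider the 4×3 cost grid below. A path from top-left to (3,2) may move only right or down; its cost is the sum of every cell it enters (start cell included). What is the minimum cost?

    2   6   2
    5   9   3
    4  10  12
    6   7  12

36

Best path: r0c0 -> r1c0 -> r2c0 -> r3c0 -> r3c1 -> r3c2
Cost: 2 + 5 + 4 + 6 + 7 + 12 = 36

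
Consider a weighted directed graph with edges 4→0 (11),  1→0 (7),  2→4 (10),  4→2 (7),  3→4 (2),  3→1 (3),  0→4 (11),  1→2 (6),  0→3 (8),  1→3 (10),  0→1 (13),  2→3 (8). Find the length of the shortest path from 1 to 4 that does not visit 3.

Routes from 1 to 4 avoiding 3:
1 - 2 - 4: 6 + 10 = 16
1 - 0 - 4: 7 + 11 = 18
Shortest: 16.

16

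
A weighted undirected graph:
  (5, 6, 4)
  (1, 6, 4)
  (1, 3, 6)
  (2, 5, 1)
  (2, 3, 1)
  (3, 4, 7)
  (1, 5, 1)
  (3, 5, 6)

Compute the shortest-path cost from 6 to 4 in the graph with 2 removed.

17

Candidate routes:
6 → 5 → 3 → 4: 4 + 6 + 7 = 17
6 → 5 → 1 → 3 → 4: 4 + 1 + 6 + 7 = 18
6 → 1 → 5 → 3 → 4: 4 + 1 + 6 + 7 = 18
6 → 1 → 3 → 4: 4 + 6 + 7 = 17
Best route has total 17.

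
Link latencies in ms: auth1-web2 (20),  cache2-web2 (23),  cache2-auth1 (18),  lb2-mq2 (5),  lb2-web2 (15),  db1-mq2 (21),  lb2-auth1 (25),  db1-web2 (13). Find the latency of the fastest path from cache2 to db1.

Checking several routes:
cache2 -> auth1 -> web2 -> db1: 18 + 20 + 13 = 51
cache2 -> web2 -> db1: 23 + 13 = 36
cache2 -> web2 -> lb2 -> mq2 -> db1: 23 + 15 + 5 + 21 = 64
Best route has total 36 ms.

36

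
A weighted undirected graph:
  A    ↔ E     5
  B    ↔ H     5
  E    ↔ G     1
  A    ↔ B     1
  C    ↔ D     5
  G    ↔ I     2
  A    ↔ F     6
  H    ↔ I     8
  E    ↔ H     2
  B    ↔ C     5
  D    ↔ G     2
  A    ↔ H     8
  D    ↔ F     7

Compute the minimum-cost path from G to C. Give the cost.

Checking several routes:
G-E-H-B-C: 1 + 2 + 5 + 5 = 13
G-D-C: 2 + 5 = 7
G-E-H-A-B-C: 1 + 2 + 8 + 1 + 5 = 17
G-E-A-B-C: 1 + 5 + 1 + 5 = 12
Best route has total 7.

7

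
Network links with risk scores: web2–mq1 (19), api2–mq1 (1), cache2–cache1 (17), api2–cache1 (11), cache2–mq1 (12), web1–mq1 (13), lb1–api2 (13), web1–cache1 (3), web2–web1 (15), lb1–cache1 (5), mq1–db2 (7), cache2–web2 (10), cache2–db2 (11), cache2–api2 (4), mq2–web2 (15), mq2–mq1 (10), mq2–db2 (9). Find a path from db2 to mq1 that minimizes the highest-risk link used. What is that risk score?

7

Comparing a few candidate routes:
db2 → cache2 → api2 → mq1: max(11, 4, 1) = 11
db2 → cache2 → mq1: max(11, 12) = 12
db2 → mq2 → mq1: max(9, 10) = 10
db2 → mq1: max(7) = 7
The minimum achievable maximum is 7.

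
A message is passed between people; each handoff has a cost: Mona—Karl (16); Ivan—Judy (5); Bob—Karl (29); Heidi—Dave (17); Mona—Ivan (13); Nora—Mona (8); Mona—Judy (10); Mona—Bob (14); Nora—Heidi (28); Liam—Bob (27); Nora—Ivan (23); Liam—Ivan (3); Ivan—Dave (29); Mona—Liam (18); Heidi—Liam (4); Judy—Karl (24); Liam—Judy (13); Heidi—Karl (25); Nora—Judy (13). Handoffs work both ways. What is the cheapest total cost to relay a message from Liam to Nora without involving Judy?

24

Comparing a few candidate routes:
Liam -> Bob -> Mona -> Nora: 27 + 14 + 8 = 49
Liam -> Ivan -> Nora: 3 + 23 = 26
Liam -> Mona -> Nora: 18 + 8 = 26
Liam -> Ivan -> Mona -> Nora: 3 + 13 + 8 = 24
Liam -> Heidi -> Nora: 4 + 28 = 32
Shortest: 24.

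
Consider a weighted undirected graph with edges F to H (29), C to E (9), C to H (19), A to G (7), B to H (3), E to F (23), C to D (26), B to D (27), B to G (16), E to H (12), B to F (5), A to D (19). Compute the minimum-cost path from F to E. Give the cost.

20

Some routes from F to E:
F - E: 23
F - H - E: 29 + 12 = 41
F - B - H - C - E: 5 + 3 + 19 + 9 = 36
F - B - H - E: 5 + 3 + 12 = 20
The minimum is 20.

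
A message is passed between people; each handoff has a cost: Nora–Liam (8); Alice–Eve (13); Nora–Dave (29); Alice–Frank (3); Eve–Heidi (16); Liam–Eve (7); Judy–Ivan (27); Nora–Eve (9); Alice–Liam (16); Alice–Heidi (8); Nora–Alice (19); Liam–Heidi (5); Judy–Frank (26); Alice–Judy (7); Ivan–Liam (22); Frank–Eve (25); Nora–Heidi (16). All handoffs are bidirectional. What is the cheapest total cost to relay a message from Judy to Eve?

20

A few of the Judy→Eve routes:
Judy -> Alice -> Heidi -> Eve: 7 + 8 + 16 = 31
Judy -> Alice -> Eve: 7 + 13 = 20
Judy -> Alice -> Liam -> Eve: 7 + 16 + 7 = 30
Judy -> Alice -> Nora -> Eve: 7 + 19 + 9 = 35
Judy -> Alice -> Frank -> Eve: 7 + 3 + 25 = 35
Judy -> Alice -> Heidi -> Liam -> Eve: 7 + 8 + 5 + 7 = 27
Shortest: 20.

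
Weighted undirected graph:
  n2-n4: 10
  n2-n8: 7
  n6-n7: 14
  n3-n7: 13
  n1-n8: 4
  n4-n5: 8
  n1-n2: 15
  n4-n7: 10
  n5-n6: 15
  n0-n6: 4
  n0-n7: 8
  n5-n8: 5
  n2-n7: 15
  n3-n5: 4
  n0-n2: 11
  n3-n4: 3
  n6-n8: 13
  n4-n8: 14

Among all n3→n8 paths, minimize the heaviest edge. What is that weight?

Checking several routes:
n3 -> n4 -> n5 -> n8: max(3, 8, 5) = 8
n3 -> n5 -> n8: max(4, 5) = 5
n3 -> n5 -> n4 -> n2 -> n8: max(4, 8, 10, 7) = 10
Smallest bottleneck: 5.

5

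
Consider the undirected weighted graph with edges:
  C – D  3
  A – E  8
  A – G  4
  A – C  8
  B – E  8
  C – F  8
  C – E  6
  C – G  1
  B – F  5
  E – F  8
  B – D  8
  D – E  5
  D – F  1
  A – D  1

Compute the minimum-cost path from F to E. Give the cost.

Comparing a few candidate routes:
F → D → A → G → C → E: 1 + 1 + 4 + 1 + 6 = 13
F → D → A → E: 1 + 1 + 8 = 10
F → D → C → E: 1 + 3 + 6 = 10
F → E: 8
F → D → E: 1 + 5 = 6
F → B → E: 5 + 8 = 13
Best route has total 6.

6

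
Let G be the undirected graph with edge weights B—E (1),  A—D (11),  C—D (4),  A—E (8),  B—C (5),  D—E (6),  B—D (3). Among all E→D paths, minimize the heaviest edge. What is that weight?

3

Candidate routes:
E → B → D: max(1, 3) = 3
E → A → D: max(8, 11) = 11
E → B → C → D: max(1, 5, 4) = 5
E → D: max(6) = 6
Smallest bottleneck: 3.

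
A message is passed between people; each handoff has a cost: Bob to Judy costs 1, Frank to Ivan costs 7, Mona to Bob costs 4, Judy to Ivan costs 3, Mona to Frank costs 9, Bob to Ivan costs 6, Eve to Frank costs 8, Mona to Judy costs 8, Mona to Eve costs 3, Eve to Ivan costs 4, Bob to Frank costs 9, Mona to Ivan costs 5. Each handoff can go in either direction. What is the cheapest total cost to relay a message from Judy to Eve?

A few of the Judy→Eve routes:
Judy → Mona → Eve: 8 + 3 = 11
Judy → Bob → Mona → Eve: 1 + 4 + 3 = 8
Judy → Ivan → Mona → Eve: 3 + 5 + 3 = 11
Judy → Ivan → Eve: 3 + 4 = 7
Best route has total 7.

7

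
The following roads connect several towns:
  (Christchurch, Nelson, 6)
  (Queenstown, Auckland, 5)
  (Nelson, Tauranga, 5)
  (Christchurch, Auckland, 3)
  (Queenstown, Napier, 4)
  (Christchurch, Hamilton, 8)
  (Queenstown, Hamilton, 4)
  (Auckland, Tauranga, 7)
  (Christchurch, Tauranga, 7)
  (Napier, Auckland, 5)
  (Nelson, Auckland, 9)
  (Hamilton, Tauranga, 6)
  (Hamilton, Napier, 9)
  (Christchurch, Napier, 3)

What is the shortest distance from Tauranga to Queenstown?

A few of the Tauranga→Queenstown routes:
Tauranga-Auckland-Queenstown: 7 + 5 = 12
Tauranga-Hamilton-Queenstown: 6 + 4 = 10
Tauranga-Christchurch-Auckland-Queenstown: 7 + 3 + 5 = 15
Tauranga-Christchurch-Napier-Queenstown: 7 + 3 + 4 = 14
Tauranga-Auckland-Napier-Queenstown: 7 + 5 + 4 = 16
Tauranga-Auckland-Christchurch-Napier-Queenstown: 7 + 3 + 3 + 4 = 17
Best route has total 10.

10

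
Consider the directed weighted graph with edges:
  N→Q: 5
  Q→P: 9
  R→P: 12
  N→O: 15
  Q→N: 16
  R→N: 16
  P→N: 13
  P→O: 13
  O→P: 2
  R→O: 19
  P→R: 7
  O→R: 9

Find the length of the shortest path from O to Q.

Candidate routes:
O-R-P-N-Q: 9 + 12 + 13 + 5 = 39
O-P-N-Q: 2 + 13 + 5 = 20
O-P-R-N-Q: 2 + 7 + 16 + 5 = 30
O-R-N-Q: 9 + 16 + 5 = 30
The minimum is 20.

20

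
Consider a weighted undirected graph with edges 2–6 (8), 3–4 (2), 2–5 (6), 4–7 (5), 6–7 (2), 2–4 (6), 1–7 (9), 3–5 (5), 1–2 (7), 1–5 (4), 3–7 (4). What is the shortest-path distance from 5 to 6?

Comparing a few candidate routes:
5→3→4→7→6: 5 + 2 + 5 + 2 = 14
5→3→7→6: 5 + 4 + 2 = 11
5→2→6: 6 + 8 = 14
5→1→2→6: 4 + 7 + 8 = 19
5→1→7→6: 4 + 9 + 2 = 15
Shortest: 11.

11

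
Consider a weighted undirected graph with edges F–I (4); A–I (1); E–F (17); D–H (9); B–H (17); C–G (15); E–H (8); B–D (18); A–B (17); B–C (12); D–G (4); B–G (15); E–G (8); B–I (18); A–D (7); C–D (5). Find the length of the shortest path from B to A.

17

A few of the B→A routes:
B→I→A: 18 + 1 = 19
B→A: 17
B→D→A: 18 + 7 = 25
B→G→D→A: 15 + 4 + 7 = 26
B→C→D→A: 12 + 5 + 7 = 24
B→H→D→A: 17 + 9 + 7 = 33
Shortest: 17.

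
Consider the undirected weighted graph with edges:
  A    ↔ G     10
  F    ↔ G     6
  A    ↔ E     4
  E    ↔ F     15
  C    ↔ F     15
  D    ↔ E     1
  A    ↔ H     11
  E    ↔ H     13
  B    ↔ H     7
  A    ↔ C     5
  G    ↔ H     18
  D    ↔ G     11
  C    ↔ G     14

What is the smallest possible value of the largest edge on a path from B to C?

11

Checking several routes:
B -> H -> E -> D -> G -> A -> C: max(7, 13, 1, 11, 10, 5) = 13
B -> H -> E -> A -> C: max(7, 13, 4, 5) = 13
B -> H -> A -> C: max(7, 11, 5) = 11
Best route has worst link 11.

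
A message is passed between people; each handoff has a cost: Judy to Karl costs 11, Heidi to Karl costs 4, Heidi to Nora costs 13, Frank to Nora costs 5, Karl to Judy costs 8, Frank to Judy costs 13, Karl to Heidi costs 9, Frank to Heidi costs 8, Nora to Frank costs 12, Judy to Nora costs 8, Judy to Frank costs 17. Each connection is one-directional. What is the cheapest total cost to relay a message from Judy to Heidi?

Paths from Judy to Heidi:
Judy - Frank - Heidi: 17 + 8 = 25
Judy - Karl - Heidi: 11 + 9 = 20
Judy - Nora - Frank - Heidi: 8 + 12 + 8 = 28
The minimum is 20.

20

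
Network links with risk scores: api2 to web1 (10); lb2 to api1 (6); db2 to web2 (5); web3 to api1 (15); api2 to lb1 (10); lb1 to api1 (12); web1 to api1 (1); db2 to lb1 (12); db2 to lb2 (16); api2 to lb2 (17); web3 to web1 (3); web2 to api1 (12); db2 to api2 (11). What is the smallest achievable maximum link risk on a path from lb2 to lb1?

10

Some routes from lb2 to lb1:
lb2 - api1 - web2 - db2 - api2 - lb1: max(6, 12, 5, 11, 10) = 12
lb2 - api1 - web1 - api2 - lb1: max(6, 1, 10, 10) = 10
lb2 - api1 - web2 - db2 - lb1: max(6, 12, 5, 12) = 12
The minimum achievable maximum is 10.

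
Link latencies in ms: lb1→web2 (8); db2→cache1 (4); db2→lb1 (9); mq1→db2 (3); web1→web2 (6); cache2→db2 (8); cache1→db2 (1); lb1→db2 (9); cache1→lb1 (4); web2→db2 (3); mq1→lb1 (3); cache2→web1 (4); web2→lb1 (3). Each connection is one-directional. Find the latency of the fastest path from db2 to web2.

Paths from db2 to web2:
db2 -> lb1 -> web2: 9 + 8 = 17
db2 -> cache1 -> lb1 -> web2: 4 + 4 + 8 = 16
Shortest: 16 ms.

16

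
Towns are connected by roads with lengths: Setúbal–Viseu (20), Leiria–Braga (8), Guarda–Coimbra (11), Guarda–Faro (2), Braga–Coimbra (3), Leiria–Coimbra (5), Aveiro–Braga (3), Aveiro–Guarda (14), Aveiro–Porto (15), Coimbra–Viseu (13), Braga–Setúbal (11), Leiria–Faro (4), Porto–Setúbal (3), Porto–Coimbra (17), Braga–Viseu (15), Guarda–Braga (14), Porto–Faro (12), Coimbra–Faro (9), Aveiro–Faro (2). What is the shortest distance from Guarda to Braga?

7

Comparing a few candidate routes:
Guarda→Faro→Coimbra→Braga: 2 + 9 + 3 = 14
Guarda→Faro→Leiria→Coimbra→Braga: 2 + 4 + 5 + 3 = 14
Guarda→Faro→Leiria→Braga: 2 + 4 + 8 = 14
Guarda→Faro→Aveiro→Braga: 2 + 2 + 3 = 7
The minimum is 7.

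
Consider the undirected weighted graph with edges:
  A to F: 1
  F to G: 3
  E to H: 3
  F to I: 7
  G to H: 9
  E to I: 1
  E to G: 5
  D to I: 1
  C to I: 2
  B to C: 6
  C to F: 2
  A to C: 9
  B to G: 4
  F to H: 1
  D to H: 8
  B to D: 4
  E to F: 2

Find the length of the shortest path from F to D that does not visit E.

Some routes from F to D avoiding E:
F→C→B→D: 2 + 6 + 4 = 12
F→H→D: 1 + 8 = 9
F→I→D: 7 + 1 = 8
F→C→I→D: 2 + 2 + 1 = 5
F→G→B→D: 3 + 4 + 4 = 11
Best route has total 5.

5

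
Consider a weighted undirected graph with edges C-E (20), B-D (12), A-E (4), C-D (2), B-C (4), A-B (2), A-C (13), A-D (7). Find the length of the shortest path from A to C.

Checking several routes:
A-B-D-C: 2 + 12 + 2 = 16
A-C: 13
A-B-C: 2 + 4 = 6
A-D-C: 7 + 2 = 9
A-D-B-C: 7 + 12 + 4 = 23
The minimum is 6.

6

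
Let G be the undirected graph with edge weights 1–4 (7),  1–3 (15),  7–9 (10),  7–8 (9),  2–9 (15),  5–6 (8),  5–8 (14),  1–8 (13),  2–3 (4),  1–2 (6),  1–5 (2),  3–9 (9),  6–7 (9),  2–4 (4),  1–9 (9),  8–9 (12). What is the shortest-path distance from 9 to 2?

13

Checking several routes:
9 - 3 - 2: 9 + 4 = 13
9 - 1 - 4 - 2: 9 + 7 + 4 = 20
9 - 1 - 2: 9 + 6 = 15
9 - 2: 15
The minimum is 13.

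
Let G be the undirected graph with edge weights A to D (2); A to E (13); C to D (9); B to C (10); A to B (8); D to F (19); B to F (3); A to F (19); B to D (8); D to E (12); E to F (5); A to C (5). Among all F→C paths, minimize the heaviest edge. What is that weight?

Some routes from F to C:
F - B - A - D - C: max(3, 8, 2, 9) = 9
F - B - D - A - C: max(3, 8, 2, 5) = 8
F - B - A - C: max(3, 8, 5) = 8
Best route has worst link 8.

8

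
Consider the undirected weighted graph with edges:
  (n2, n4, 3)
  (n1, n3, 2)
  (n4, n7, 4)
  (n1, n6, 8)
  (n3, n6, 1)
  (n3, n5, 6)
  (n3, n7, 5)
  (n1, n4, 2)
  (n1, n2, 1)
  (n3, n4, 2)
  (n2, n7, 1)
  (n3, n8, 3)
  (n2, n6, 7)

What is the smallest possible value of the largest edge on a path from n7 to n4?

A few of the n7→n4 routes:
n7 - n2 - n1 - n3 - n4: max(1, 1, 2, 2) = 2
n7 - n3 - n1 - n2 - n4: max(5, 2, 1, 3) = 5
n7 - n4: max(4) = 4
n7 - n2 - n4: max(1, 3) = 3
n7 - n2 - n1 - n4: max(1, 1, 2) = 2
Smallest bottleneck: 2.

2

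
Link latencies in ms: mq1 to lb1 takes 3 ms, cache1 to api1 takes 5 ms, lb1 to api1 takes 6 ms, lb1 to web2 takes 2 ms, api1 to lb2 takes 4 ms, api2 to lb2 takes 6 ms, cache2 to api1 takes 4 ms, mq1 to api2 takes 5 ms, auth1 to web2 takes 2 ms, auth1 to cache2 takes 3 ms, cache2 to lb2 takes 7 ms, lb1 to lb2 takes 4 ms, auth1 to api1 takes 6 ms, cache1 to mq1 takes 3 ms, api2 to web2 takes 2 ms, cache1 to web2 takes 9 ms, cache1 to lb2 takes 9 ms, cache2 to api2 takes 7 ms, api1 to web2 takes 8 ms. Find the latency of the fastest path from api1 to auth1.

Comparing a few candidate routes:
api1 → cache2 → auth1: 4 + 3 = 7
api1 → lb1 → web2 → auth1: 6 + 2 + 2 = 10
api1 → web2 → auth1: 8 + 2 = 10
api1 → lb2 → cache2 → auth1: 4 + 7 + 3 = 14
api1 → lb2 → lb1 → web2 → auth1: 4 + 4 + 2 + 2 = 12
api1 → auth1: 6
The minimum is 6 ms.

6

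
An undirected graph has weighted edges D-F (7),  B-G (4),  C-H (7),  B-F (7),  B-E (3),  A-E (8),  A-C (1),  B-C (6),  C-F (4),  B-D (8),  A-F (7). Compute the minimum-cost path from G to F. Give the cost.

Paths from G to F:
G-B-D-F: 4 + 8 + 7 = 19
G-B-F: 4 + 7 = 11
G-B-C-F: 4 + 6 + 4 = 14
G-B-E-A-C-F: 4 + 3 + 8 + 1 + 4 = 20
G-B-C-A-F: 4 + 6 + 1 + 7 = 18
G-B-E-A-F: 4 + 3 + 8 + 7 = 22
The minimum is 11.

11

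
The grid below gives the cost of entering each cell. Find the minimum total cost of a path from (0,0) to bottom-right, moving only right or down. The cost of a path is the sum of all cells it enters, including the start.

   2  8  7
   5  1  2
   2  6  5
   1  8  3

18

Path [0,0] [1,0] [1,1] [1,2] [2,2] [3,2]: 2 + 5 + 1 + 2 + 5 + 3 = 18.
(Top row then right column would cost 27.)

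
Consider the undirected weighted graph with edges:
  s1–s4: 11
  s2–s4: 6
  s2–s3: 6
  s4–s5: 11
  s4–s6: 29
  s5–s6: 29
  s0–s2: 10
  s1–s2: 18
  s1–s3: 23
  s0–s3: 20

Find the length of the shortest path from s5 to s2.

Checking several routes:
s5 -> s4 -> s2: 11 + 6 = 17
s5 -> s4 -> s1 -> s2: 11 + 11 + 18 = 40
s5 -> s4 -> s1 -> s3 -> s2: 11 + 11 + 23 + 6 = 51
Shortest: 17.

17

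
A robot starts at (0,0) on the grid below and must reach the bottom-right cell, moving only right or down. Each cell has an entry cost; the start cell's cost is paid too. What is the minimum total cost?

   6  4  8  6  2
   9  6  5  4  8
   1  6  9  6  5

Path (0,0) -> (0,1) -> (1,1) -> (1,2) -> (1,3) -> (2,3) -> (2,4): 6 + 4 + 6 + 5 + 4 + 6 + 5 = 36.
For comparison, the top-then-right route costs 39.

36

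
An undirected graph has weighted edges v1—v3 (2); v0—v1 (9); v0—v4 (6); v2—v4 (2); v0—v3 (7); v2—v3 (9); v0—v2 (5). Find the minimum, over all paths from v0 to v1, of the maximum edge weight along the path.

Routes from v0 to v1:
v0 -> v3 -> v1: max(7, 2) = 7
v0 -> v1: max(9) = 9
v0 -> v4 -> v2 -> v3 -> v1: max(6, 2, 9, 2) = 9
v0 -> v2 -> v3 -> v1: max(5, 9, 2) = 9
Best route has worst link 7.

7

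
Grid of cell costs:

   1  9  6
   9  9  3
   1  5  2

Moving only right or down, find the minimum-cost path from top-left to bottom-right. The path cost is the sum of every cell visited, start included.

18

Take r0c0 → r1c0 → r2c0 → r2c1 → r2c2 for a total of 1 + 9 + 1 + 5 + 2 = 18.
For comparison, the top-then-right route costs 21.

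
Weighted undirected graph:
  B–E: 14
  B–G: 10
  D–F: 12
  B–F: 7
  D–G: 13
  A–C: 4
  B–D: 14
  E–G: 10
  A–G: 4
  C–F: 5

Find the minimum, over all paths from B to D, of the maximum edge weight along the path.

12

Some routes from B to D:
B -> F -> C -> A -> G -> D: max(7, 5, 4, 4, 13) = 13
B -> G -> D: max(10, 13) = 13
B -> F -> D: max(7, 12) = 12
B -> G -> A -> C -> F -> D: max(10, 4, 4, 5, 12) = 12
B -> E -> G -> A -> C -> F -> D: max(14, 10, 4, 4, 5, 12) = 14
Smallest bottleneck: 12.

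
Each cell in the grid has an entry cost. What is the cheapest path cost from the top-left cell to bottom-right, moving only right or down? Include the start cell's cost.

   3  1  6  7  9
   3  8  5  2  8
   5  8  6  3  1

21

Cheapest: [0,0]→[0,1]→[0,2]→[1,2]→[1,3]→[2,3]→[2,4]
  3 + 1 + 6 + 5 + 2 + 3 + 1 = 21
(Top row then right column would cost 35.)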